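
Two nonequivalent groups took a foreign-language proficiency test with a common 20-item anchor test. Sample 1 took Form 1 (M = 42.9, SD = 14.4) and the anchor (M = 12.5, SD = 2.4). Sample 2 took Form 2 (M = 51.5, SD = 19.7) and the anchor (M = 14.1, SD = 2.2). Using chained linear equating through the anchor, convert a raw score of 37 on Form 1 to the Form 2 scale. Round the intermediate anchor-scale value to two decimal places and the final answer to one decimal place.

Form 1 → anchor (Sample 1): v = (2.4/14.4)(37 − 42.9) + 12.5 = 11.52
anchor → Form 2 (Sample 2): y = (19.7/2.2)(11.52 − 14.1) + 51.5 = 28.4

28.4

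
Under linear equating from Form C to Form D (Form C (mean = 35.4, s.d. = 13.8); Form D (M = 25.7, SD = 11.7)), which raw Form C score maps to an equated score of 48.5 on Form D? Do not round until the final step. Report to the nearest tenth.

62.3

Invert y = (SD_Y/SD_X)(x − M_X) + M_Y:
x = (SD_X/SD_Y)(y − M_Y) + M_X = (13.8/11.7)(48.5 − 25.7) + 35.4
x = 1.179487 × 22.800 + 35.4 = 62.3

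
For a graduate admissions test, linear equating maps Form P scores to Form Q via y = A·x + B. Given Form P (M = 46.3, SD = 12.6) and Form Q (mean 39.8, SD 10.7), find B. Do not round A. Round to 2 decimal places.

0.48

A = SD_Y / SD_X = 10.7 / 12.6 = 0.849206
B = M_Y − A·M_X = 39.8 − 0.849206 × 46.3 = 0.48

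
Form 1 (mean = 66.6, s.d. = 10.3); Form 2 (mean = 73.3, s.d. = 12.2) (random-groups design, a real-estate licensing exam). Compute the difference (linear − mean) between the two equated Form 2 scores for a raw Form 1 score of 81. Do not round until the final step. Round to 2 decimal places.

Mean-equated: 81 + (73.3 − 66.6) = 87.70
Linear-equated: (12.2/10.3)(81 − 66.6) + 73.3 = 90.356
Difference = 90.356 − 87.70 = 2.66

2.66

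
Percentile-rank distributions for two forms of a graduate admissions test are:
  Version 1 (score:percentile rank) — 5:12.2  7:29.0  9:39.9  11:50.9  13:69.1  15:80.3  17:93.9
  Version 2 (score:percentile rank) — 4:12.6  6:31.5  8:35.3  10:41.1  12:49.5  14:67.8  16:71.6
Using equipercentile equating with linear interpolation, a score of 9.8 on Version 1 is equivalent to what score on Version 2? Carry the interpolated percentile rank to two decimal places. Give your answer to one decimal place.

PR of 9.8 on Version 1: 39.9 + (9.8 − 9)/(11 − 9) × (50.9 − 39.9) = 44.30
On Version 2, PR 44.30 falls between score 10 (PR 41.1) and 12 (PR 49.5).
Interpolate: 10 + (44.30 − 41.1)/(49.5 − 41.1) × (12 − 10) = 10.8

10.8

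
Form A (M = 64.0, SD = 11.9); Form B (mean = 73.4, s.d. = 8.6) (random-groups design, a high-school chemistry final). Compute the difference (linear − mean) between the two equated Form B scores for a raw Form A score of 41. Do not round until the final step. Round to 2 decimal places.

Mean-equated: 41 + (73.4 − 64.0) = 50.40
Linear-equated: (8.6/11.9)(41 − 64.0) + 73.4 = 56.778
Difference = 56.778 − 50.40 = 6.38

6.38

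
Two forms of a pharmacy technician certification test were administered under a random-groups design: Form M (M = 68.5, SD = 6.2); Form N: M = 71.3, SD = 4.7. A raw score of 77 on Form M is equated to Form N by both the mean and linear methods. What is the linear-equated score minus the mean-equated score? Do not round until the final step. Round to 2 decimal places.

Mean-equated: 77 + (71.3 − 68.5) = 79.80
Linear-equated: (4.7/6.2)(77 − 68.5) + 71.3 = 77.744
Difference = 77.744 − 79.80 = -2.06

-2.06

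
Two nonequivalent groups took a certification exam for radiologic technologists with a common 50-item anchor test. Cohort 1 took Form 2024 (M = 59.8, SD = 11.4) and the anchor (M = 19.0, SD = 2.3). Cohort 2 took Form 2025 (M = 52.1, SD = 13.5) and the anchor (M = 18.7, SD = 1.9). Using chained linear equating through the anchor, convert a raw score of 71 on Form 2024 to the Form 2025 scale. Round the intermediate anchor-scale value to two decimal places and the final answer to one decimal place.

70.3

Form 2024 → anchor (Cohort 1): v = (2.3/11.4)(71 − 59.8) + 19.0 = 21.26
anchor → Form 2025 (Cohort 2): y = (13.5/1.9)(21.26 − 18.7) + 52.1 = 70.3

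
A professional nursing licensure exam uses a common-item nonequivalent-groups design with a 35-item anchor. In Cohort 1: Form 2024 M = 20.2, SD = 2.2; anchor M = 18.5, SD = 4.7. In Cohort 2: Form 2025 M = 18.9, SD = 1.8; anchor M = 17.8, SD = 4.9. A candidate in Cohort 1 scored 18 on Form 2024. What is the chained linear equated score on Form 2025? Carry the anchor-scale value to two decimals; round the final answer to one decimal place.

Form 2024 → anchor (Cohort 1): v = (4.7/2.2)(18 − 20.2) + 18.5 = 13.80
anchor → Form 2025 (Cohort 2): y = (1.8/4.9)(13.80 − 17.8) + 18.9 = 17.4

17.4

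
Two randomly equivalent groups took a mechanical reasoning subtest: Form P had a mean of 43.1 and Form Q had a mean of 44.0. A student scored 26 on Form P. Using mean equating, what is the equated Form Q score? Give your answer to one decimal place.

26.9

Mean equating: y = x + (M_Y − M_X) = 26 + (44.0 − 43.1) = 26.9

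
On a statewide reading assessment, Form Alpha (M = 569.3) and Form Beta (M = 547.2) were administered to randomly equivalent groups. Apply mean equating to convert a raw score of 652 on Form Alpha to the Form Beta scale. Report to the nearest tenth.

629.9

Mean equating: y = x + (M_Y − M_X) = 652 + (547.2 − 569.3) = 629.9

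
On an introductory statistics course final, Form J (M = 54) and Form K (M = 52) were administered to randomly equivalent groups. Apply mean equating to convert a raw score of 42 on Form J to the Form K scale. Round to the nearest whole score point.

Mean equating: y = x + (M_Y − M_X) = 42 + (52 − 54) = 40

40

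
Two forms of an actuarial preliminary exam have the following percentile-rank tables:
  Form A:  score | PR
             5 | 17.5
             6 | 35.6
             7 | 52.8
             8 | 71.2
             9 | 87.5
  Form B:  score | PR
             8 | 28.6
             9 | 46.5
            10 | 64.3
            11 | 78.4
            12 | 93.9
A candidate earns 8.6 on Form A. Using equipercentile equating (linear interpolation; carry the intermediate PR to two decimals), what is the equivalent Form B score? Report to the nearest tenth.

11.2

PR of 8.6 on Form A: 71.2 + (8.6 − 8)/(9 − 8) × (87.5 − 71.2) = 80.98
On Form B, PR 80.98 falls between score 11 (PR 78.4) and 12 (PR 93.9).
Interpolate: 11 + (80.98 − 78.4)/(93.9 − 78.4) × (12 − 11) = 11.2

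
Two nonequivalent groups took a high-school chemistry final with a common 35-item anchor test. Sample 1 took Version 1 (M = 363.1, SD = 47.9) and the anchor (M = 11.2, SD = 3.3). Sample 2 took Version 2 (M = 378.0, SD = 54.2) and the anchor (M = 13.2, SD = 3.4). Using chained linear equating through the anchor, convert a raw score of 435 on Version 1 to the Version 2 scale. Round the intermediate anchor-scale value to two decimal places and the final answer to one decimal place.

Version 1 → anchor (Sample 1): v = (3.3/47.9)(435 − 363.1) + 11.2 = 16.15
anchor → Version 2 (Sample 2): y = (54.2/3.4)(16.15 − 13.2) + 378.0 = 425.0

425.0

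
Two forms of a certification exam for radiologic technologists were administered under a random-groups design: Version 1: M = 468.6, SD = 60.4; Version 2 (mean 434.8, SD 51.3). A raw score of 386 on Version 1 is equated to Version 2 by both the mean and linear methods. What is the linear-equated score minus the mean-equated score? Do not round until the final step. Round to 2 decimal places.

12.44

Mean-equated: 386 + (434.8 − 468.6) = 352.20
Linear-equated: (51.3/60.4)(386 − 468.6) + 434.8 = 364.645
Difference = 364.645 − 352.20 = 12.44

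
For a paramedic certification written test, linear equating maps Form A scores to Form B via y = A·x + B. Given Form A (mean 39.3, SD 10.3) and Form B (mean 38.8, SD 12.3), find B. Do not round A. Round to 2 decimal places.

-8.13

A = SD_Y / SD_X = 12.3 / 10.3 = 1.194175
B = M_Y − A·M_X = 38.8 − 1.194175 × 39.3 = -8.13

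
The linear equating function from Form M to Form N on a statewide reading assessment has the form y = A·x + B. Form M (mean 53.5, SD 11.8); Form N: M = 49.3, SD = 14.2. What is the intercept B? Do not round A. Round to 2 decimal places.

A = SD_Y / SD_X = 14.2 / 11.8 = 1.203390
B = M_Y − A·M_X = 49.3 − 1.203390 × 53.5 = -15.08

-15.08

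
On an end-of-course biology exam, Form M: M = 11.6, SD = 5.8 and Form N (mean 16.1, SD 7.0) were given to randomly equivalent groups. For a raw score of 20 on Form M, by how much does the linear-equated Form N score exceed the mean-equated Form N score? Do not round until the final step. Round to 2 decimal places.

1.74

Mean-equated: 20 + (16.1 − 11.6) = 24.50
Linear-equated: (7.0/5.8)(20 − 11.6) + 16.1 = 26.238
Difference = 26.238 − 24.50 = 1.74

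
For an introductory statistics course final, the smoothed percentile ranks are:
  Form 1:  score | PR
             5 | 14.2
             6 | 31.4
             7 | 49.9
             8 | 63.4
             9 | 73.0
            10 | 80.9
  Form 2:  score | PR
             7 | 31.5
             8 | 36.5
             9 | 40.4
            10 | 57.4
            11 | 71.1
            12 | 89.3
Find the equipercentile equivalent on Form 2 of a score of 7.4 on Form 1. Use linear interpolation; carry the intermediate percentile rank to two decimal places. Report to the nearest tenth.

PR of 7.4 on Form 1: 49.9 + (7.4 − 7)/(8 − 7) × (63.4 − 49.9) = 55.30
On Form 2, PR 55.30 falls between score 9 (PR 40.4) and 10 (PR 57.4).
Interpolate: 9 + (55.30 − 40.4)/(57.4 − 40.4) × (10 − 9) = 9.9

9.9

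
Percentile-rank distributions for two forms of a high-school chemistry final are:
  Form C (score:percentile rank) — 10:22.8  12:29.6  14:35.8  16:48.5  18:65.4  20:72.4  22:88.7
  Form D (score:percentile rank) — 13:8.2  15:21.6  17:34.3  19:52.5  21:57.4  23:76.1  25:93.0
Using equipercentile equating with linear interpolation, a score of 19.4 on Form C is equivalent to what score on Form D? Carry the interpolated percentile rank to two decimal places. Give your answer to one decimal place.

22.4

PR of 19.4 on Form C: 65.4 + (19.4 − 18)/(20 − 18) × (72.4 − 65.4) = 70.30
On Form D, PR 70.30 falls between score 21 (PR 57.4) and 23 (PR 76.1).
Interpolate: 21 + (70.30 − 57.4)/(76.1 − 57.4) × (23 − 21) = 22.4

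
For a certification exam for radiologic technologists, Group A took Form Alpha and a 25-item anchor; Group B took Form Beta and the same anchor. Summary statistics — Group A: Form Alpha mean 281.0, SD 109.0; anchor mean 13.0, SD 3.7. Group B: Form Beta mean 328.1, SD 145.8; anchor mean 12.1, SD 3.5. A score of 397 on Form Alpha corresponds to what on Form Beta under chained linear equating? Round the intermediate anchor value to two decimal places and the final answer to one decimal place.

Form Alpha → anchor (Group A): v = (3.7/109.0)(397 − 281.0) + 13.0 = 16.94
anchor → Form Beta (Group B): y = (145.8/3.5)(16.94 − 12.1) + 328.1 = 529.7

529.7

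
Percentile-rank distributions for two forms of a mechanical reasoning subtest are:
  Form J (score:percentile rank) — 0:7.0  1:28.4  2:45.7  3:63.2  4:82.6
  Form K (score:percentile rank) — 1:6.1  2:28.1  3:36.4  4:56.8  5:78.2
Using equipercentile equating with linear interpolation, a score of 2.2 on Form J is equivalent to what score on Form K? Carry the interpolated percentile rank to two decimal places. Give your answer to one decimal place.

3.6

PR of 2.2 on Form J: 45.7 + (2.2 − 2)/(3 − 2) × (63.2 − 45.7) = 49.20
On Form K, PR 49.20 falls between score 3 (PR 36.4) and 4 (PR 56.8).
Interpolate: 3 + (49.20 − 36.4)/(56.8 − 36.4) × (4 − 3) = 3.6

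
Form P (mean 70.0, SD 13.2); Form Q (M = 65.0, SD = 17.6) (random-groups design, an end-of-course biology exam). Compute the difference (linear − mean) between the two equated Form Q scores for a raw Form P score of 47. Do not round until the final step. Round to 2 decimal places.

Mean-equated: 47 + (65.0 − 70.0) = 42.00
Linear-equated: (17.6/13.2)(47 − 70.0) + 65.0 = 34.333
Difference = 34.333 − 42.00 = -7.67

-7.67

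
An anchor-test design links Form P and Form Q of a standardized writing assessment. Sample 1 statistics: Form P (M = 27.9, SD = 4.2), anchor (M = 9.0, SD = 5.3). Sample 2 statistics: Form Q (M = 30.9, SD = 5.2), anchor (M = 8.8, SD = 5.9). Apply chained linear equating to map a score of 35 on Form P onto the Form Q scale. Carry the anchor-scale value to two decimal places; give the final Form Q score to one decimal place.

Form P → anchor (Sample 1): v = (5.3/4.2)(35 − 27.9) + 9.0 = 17.96
anchor → Form Q (Sample 2): y = (5.2/5.9)(17.96 − 8.8) + 30.9 = 39.0

39.0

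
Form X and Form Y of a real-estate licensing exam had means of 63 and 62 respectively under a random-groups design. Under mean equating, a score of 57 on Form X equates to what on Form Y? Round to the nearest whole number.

56

Mean equating: y = x + (M_Y − M_X) = 57 + (62 − 63) = 56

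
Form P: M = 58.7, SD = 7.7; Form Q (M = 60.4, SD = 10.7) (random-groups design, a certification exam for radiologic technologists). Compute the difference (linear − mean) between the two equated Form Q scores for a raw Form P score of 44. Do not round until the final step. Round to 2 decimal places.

Mean-equated: 44 + (60.4 − 58.7) = 45.70
Linear-equated: (10.7/7.7)(44 − 58.7) + 60.4 = 39.973
Difference = 39.973 − 45.70 = -5.73

-5.73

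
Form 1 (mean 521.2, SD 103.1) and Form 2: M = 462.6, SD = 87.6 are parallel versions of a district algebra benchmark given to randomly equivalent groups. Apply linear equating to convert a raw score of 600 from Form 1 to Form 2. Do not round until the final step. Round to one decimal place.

Linear equating: y = (SD_Y/SD_X)(x − M_X) + M_Y
y = (87.6/103.1)(600 − 521.2) + 462.6
y = 0.849661 × 78.8 + 462.6 = 66.9532 + 462.6 = 529.6

529.6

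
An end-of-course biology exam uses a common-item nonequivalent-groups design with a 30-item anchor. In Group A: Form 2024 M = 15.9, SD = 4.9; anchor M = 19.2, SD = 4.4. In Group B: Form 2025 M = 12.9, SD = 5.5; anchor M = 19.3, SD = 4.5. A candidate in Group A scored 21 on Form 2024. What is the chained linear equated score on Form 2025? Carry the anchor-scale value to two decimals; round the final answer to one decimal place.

18.4

Form 2024 → anchor (Group A): v = (4.4/4.9)(21 − 15.9) + 19.2 = 23.78
anchor → Form 2025 (Group B): y = (5.5/4.5)(23.78 − 19.3) + 12.9 = 18.4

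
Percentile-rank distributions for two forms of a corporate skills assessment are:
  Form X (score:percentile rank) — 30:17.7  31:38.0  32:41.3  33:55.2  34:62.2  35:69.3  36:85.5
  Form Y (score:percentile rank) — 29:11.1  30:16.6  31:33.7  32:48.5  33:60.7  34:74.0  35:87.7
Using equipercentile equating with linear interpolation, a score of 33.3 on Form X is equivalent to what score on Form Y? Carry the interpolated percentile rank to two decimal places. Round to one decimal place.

PR of 33.3 on Form X: 55.2 + (33.3 − 33)/(34 − 33) × (62.2 − 55.2) = 57.30
On Form Y, PR 57.30 falls between score 32 (PR 48.5) and 33 (PR 60.7).
Interpolate: 32 + (57.30 − 48.5)/(60.7 − 48.5) × (33 − 32) = 32.7

32.7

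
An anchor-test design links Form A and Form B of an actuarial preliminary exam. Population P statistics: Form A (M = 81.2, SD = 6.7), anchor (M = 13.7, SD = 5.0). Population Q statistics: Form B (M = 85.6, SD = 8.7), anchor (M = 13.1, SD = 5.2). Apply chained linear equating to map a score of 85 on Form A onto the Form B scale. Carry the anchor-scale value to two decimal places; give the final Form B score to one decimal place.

Form A → anchor (Population P): v = (5.0/6.7)(85 − 81.2) + 13.7 = 16.54
anchor → Form B (Population Q): y = (8.7/5.2)(16.54 − 13.1) + 85.6 = 91.4

91.4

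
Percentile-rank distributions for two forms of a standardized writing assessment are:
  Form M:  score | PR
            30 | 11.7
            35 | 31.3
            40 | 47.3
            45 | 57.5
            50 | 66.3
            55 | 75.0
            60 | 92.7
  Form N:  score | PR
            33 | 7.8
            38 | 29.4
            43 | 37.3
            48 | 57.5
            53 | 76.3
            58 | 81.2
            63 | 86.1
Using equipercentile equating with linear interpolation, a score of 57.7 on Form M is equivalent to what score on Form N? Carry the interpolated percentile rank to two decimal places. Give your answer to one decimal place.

PR of 57.7 on Form M: 75.0 + (57.7 − 55)/(60 − 55) × (92.7 − 75.0) = 84.56
On Form N, PR 84.56 falls between score 58 (PR 81.2) and 63 (PR 86.1).
Interpolate: 58 + (84.56 − 81.2)/(86.1 − 81.2) × (63 − 58) = 61.4

61.4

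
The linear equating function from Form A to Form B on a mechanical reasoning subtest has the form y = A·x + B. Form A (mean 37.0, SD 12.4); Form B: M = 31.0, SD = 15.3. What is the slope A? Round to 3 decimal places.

A = SD_Y / SD_X = 15.3 / 12.4 = 1.234

1.234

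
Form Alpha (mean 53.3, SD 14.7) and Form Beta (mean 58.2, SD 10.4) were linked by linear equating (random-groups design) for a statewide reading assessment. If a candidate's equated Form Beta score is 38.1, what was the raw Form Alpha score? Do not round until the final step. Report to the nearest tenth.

Invert y = (SD_Y/SD_X)(x − M_X) + M_Y:
x = (SD_X/SD_Y)(y − M_Y) + M_X = (14.7/10.4)(38.1 − 58.2) + 53.3
x = 1.413462 × -20.100 + 53.3 = 24.9

24.9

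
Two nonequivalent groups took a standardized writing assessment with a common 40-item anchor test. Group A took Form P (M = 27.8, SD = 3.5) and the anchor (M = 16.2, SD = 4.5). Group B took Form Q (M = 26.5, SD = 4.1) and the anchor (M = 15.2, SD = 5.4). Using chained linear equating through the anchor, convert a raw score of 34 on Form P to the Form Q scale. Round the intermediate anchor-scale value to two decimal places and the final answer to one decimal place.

Form P → anchor (Group A): v = (4.5/3.5)(34 − 27.8) + 16.2 = 24.17
anchor → Form Q (Group B): y = (4.1/5.4)(24.17 − 15.2) + 26.5 = 33.3

33.3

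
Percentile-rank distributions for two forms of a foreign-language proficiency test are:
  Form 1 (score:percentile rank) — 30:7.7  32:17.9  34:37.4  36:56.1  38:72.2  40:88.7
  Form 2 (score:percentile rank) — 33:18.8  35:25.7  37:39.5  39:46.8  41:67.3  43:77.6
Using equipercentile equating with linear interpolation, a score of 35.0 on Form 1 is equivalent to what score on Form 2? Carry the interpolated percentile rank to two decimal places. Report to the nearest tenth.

PR of 35.0 on Form 1: 37.4 + (35.0 − 34)/(36 − 34) × (56.1 − 37.4) = 46.75
On Form 2, PR 46.75 falls between score 37 (PR 39.5) and 39 (PR 46.8).
Interpolate: 37 + (46.75 − 39.5)/(46.8 − 39.5) × (39 − 37) = 39.0

39.0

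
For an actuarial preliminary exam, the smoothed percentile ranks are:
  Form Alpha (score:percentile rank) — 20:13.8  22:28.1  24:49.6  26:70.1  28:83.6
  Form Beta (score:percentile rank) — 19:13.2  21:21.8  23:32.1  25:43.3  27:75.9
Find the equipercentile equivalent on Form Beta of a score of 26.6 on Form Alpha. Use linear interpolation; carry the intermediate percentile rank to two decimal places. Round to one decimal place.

26.9

PR of 26.6 on Form Alpha: 70.1 + (26.6 − 26)/(28 − 26) × (83.6 − 70.1) = 74.15
On Form Beta, PR 74.15 falls between score 25 (PR 43.3) and 27 (PR 75.9).
Interpolate: 25 + (74.15 − 43.3)/(75.9 − 43.3) × (27 − 25) = 26.9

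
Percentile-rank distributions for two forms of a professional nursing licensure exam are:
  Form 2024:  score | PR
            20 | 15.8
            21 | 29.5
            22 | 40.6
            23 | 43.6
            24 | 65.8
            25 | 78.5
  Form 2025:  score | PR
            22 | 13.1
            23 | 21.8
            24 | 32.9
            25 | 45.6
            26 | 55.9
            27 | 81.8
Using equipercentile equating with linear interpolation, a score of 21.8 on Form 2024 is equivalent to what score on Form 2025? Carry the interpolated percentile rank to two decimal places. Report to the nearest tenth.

PR of 21.8 on Form 2024: 29.5 + (21.8 − 21)/(22 − 21) × (40.6 − 29.5) = 38.38
On Form 2025, PR 38.38 falls between score 24 (PR 32.9) and 25 (PR 45.6).
Interpolate: 24 + (38.38 − 32.9)/(45.6 − 32.9) × (25 − 24) = 24.4

24.4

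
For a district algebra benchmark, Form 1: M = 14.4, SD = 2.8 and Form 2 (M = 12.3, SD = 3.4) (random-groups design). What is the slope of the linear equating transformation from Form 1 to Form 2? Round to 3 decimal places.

A = SD_Y / SD_X = 3.4 / 2.8 = 1.214

1.214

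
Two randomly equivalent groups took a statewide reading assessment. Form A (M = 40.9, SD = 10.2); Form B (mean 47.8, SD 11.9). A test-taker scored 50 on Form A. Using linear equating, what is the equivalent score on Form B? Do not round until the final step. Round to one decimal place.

Linear equating: y = (SD_Y/SD_X)(x − M_X) + M_Y
y = (11.9/10.2)(50 − 40.9) + 47.8
y = 1.166667 × 9.1 + 47.8 = 10.6167 + 47.8 = 58.4

58.4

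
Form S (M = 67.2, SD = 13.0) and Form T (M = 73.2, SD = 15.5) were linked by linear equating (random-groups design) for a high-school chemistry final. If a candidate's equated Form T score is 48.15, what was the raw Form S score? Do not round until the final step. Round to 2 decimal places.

46.19

Invert y = (SD_Y/SD_X)(x − M_X) + M_Y:
x = (SD_X/SD_Y)(y − M_Y) + M_X = (13.0/15.5)(48.15 − 73.2) + 67.2
x = 0.838710 × -25.050 + 67.2 = 46.19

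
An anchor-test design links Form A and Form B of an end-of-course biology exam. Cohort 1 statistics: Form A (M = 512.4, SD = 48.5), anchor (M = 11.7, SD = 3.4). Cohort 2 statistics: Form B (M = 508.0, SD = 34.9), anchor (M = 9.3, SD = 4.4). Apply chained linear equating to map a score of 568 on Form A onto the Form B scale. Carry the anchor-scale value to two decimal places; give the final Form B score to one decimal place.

558.0

Form A → anchor (Cohort 1): v = (3.4/48.5)(568 − 512.4) + 11.7 = 15.60
anchor → Form B (Cohort 2): y = (34.9/4.4)(15.60 − 9.3) + 508.0 = 558.0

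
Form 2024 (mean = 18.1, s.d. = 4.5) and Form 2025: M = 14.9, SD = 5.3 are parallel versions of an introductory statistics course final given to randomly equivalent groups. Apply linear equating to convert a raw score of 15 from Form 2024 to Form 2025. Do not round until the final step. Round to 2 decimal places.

Linear equating: y = (SD_Y/SD_X)(x − M_X) + M_Y
y = (5.3/4.5)(15 − 18.1) + 14.9
y = 1.177778 × -3.1 + 14.9 = -3.6511 + 14.9 = 11.25

11.25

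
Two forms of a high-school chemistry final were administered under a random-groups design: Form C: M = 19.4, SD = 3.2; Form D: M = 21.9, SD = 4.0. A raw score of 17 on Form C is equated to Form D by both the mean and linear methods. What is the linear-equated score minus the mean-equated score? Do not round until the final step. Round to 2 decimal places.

-0.60

Mean-equated: 17 + (21.9 − 19.4) = 19.50
Linear-equated: (4.0/3.2)(17 − 19.4) + 21.9 = 18.900
Difference = 18.900 − 19.50 = -0.60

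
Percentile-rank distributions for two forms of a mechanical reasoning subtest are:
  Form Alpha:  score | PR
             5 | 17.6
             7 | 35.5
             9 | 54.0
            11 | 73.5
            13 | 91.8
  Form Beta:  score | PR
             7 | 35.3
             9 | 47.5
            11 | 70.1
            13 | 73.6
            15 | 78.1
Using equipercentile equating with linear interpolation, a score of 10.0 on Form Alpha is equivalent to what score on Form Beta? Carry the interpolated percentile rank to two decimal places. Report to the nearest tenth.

10.4

PR of 10.0 on Form Alpha: 54.0 + (10.0 − 9)/(11 − 9) × (73.5 − 54.0) = 63.75
On Form Beta, PR 63.75 falls between score 9 (PR 47.5) and 11 (PR 70.1).
Interpolate: 9 + (63.75 − 47.5)/(70.1 − 47.5) × (11 − 9) = 10.4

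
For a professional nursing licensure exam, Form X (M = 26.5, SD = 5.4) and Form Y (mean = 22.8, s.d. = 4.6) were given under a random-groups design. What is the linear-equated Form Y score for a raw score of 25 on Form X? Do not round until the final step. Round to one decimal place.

Linear equating: y = (SD_Y/SD_X)(x − M_X) + M_Y
y = (4.6/5.4)(25 − 26.5) + 22.8
y = 0.851852 × -1.5 + 22.8 = -1.2778 + 22.8 = 21.5

21.5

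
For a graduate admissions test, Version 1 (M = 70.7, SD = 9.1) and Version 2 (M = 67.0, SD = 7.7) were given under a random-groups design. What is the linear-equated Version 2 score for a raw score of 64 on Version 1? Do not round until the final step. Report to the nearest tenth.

61.3

Linear equating: y = (SD_Y/SD_X)(x − M_X) + M_Y
y = (7.7/9.1)(64 − 70.7) + 67.0
y = 0.846154 × -6.7 + 67.0 = -5.6692 + 67.0 = 61.3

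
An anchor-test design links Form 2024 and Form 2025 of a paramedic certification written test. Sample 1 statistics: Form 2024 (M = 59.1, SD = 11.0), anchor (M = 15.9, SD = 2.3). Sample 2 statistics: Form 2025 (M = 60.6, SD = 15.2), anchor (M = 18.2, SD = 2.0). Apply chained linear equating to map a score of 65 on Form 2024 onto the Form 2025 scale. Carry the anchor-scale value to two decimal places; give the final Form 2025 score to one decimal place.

52.5

Form 2024 → anchor (Sample 1): v = (2.3/11.0)(65 − 59.1) + 15.9 = 17.13
anchor → Form 2025 (Sample 2): y = (15.2/2.0)(17.13 − 18.2) + 60.6 = 52.5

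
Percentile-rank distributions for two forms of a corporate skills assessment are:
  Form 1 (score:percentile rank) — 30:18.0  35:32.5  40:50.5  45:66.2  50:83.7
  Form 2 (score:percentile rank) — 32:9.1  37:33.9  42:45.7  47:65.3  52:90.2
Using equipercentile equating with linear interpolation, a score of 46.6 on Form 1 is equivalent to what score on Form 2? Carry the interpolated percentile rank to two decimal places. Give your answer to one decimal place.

48.3

PR of 46.6 on Form 1: 66.2 + (46.6 − 45)/(50 − 45) × (83.7 − 66.2) = 71.80
On Form 2, PR 71.80 falls between score 47 (PR 65.3) and 52 (PR 90.2).
Interpolate: 47 + (71.80 − 65.3)/(90.2 − 65.3) × (52 − 47) = 48.3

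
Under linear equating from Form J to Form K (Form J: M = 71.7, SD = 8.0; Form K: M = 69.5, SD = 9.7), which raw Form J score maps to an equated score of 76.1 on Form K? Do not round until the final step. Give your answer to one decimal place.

77.1

Invert y = (SD_Y/SD_X)(x − M_X) + M_Y:
x = (SD_X/SD_Y)(y − M_Y) + M_X = (8.0/9.7)(76.1 − 69.5) + 71.7
x = 0.824742 × 6.600 + 71.7 = 77.1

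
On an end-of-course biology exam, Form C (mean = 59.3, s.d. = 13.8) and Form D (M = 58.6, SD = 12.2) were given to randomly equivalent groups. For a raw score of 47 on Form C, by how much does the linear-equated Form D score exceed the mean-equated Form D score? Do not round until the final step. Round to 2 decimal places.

1.43

Mean-equated: 47 + (58.6 − 59.3) = 46.30
Linear-equated: (12.2/13.8)(47 − 59.3) + 58.6 = 47.726
Difference = 47.726 − 46.30 = 1.43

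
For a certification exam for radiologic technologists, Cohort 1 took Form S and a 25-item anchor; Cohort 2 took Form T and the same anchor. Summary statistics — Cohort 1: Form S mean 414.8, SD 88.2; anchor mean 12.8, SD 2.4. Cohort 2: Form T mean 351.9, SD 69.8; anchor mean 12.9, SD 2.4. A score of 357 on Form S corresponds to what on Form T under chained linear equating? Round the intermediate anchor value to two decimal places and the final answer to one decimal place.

303.3

Form S → anchor (Cohort 1): v = (2.4/88.2)(357 − 414.8) + 12.8 = 11.23
anchor → Form T (Cohort 2): y = (69.8/2.4)(11.23 − 12.9) + 351.9 = 303.3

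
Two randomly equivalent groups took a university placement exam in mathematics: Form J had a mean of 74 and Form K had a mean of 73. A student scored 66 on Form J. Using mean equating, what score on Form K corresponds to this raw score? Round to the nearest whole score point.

65

Mean equating: y = x + (M_Y − M_X) = 66 + (73 − 74) = 65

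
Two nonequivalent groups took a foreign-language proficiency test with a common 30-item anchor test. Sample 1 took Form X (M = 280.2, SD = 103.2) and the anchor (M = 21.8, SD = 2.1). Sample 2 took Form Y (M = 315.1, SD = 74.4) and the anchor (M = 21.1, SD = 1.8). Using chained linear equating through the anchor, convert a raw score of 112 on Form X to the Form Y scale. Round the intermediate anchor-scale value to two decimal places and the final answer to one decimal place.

Form X → anchor (Sample 1): v = (2.1/103.2)(112 − 280.2) + 21.8 = 18.38
anchor → Form Y (Sample 2): y = (74.4/1.8)(18.38 − 21.1) + 315.1 = 202.7

202.7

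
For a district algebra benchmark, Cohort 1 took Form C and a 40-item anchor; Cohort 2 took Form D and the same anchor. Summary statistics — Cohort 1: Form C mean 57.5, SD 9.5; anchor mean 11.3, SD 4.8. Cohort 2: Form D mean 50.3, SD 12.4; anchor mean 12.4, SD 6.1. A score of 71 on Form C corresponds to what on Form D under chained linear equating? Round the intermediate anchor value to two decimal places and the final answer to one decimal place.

61.9

Form C → anchor (Cohort 1): v = (4.8/9.5)(71 − 57.5) + 11.3 = 18.12
anchor → Form D (Cohort 2): y = (12.4/6.1)(18.12 − 12.4) + 50.3 = 61.9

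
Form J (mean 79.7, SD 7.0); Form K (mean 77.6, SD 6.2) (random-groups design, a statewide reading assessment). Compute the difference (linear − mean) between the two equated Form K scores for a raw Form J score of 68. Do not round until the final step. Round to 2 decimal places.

Mean-equated: 68 + (77.6 − 79.7) = 65.90
Linear-equated: (6.2/7.0)(68 − 79.7) + 77.6 = 67.237
Difference = 67.237 − 65.90 = 1.34

1.34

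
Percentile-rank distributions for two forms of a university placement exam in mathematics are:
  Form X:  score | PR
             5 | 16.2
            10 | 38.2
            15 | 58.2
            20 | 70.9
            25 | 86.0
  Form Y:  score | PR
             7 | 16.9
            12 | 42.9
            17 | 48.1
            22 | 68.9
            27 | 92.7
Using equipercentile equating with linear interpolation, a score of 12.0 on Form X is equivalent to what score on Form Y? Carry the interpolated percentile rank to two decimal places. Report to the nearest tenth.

PR of 12.0 on Form X: 38.2 + (12.0 − 10)/(15 − 10) × (58.2 − 38.2) = 46.20
On Form Y, PR 46.20 falls between score 12 (PR 42.9) and 17 (PR 48.1).
Interpolate: 12 + (46.20 − 42.9)/(48.1 − 42.9) × (17 − 12) = 15.2

15.2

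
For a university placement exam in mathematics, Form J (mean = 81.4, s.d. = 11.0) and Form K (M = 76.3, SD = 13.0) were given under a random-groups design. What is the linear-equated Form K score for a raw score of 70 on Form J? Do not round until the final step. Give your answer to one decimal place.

Linear equating: y = (SD_Y/SD_X)(x − M_X) + M_Y
y = (13.0/11.0)(70 − 81.4) + 76.3
y = 1.181818 × -11.4 + 76.3 = -13.4727 + 76.3 = 62.8

62.8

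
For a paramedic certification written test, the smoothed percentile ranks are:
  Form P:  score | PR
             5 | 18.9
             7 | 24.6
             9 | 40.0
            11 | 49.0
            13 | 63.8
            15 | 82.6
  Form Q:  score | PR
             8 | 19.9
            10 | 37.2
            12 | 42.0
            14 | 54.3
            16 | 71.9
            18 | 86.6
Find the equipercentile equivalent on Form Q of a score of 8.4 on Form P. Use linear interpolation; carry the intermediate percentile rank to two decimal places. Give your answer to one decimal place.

9.8

PR of 8.4 on Form P: 24.6 + (8.4 − 7)/(9 − 7) × (40.0 − 24.6) = 35.38
On Form Q, PR 35.38 falls between score 8 (PR 19.9) and 10 (PR 37.2).
Interpolate: 8 + (35.38 − 19.9)/(37.2 − 19.9) × (10 − 8) = 9.8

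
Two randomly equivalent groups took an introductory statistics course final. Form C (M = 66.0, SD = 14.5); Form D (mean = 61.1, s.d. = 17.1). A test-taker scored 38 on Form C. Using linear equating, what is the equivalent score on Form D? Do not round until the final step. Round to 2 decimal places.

28.08

Linear equating: y = (SD_Y/SD_X)(x − M_X) + M_Y
y = (17.1/14.5)(38 − 66.0) + 61.1
y = 1.179310 × -28.0 + 61.1 = -33.0207 + 61.1 = 28.08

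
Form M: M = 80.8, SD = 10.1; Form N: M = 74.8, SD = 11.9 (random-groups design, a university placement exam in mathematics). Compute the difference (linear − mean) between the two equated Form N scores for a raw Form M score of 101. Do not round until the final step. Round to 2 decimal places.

3.60

Mean-equated: 101 + (74.8 − 80.8) = 95.00
Linear-equated: (11.9/10.1)(101 − 80.8) + 74.8 = 98.600
Difference = 98.600 − 95.00 = 3.60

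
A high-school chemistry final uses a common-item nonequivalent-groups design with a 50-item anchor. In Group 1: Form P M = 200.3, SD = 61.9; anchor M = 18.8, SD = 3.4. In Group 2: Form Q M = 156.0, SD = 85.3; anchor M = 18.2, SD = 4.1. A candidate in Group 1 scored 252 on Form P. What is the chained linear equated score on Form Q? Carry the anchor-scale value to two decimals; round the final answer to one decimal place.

Form P → anchor (Group 1): v = (3.4/61.9)(252 − 200.3) + 18.8 = 21.64
anchor → Form Q (Group 2): y = (85.3/4.1)(21.64 − 18.2) + 156.0 = 227.6

227.6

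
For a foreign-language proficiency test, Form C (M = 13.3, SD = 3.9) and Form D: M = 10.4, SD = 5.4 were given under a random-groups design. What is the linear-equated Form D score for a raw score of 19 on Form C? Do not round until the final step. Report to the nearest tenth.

Linear equating: y = (SD_Y/SD_X)(x − M_X) + M_Y
y = (5.4/3.9)(19 − 13.3) + 10.4
y = 1.384615 × 5.7 + 10.4 = 7.8923 + 10.4 = 18.3

18.3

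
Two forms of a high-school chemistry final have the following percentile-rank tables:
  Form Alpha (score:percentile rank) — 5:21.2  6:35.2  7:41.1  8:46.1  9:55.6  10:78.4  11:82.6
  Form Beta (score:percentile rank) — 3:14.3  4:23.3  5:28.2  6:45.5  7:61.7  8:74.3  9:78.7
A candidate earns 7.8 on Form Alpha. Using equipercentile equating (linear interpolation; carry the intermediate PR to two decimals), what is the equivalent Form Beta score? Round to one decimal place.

6.0

PR of 7.8 on Form Alpha: 41.1 + (7.8 − 7)/(8 − 7) × (46.1 − 41.1) = 45.10
On Form Beta, PR 45.10 falls between score 5 (PR 28.2) and 6 (PR 45.5).
Interpolate: 5 + (45.10 − 28.2)/(45.5 − 28.2) × (6 − 5) = 6.0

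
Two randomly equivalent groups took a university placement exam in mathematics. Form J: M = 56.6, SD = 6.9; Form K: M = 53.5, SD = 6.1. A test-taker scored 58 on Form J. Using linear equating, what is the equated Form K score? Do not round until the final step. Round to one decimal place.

Linear equating: y = (SD_Y/SD_X)(x − M_X) + M_Y
y = (6.1/6.9)(58 − 56.6) + 53.5
y = 0.884058 × 1.4 + 53.5 = 1.2377 + 53.5 = 54.7

54.7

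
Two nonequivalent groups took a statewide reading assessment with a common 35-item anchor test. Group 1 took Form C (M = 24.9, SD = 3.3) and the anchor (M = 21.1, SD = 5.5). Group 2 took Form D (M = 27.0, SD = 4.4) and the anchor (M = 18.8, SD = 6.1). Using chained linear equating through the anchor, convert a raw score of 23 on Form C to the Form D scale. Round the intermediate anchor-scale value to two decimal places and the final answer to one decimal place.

26.4

Form C → anchor (Group 1): v = (5.5/3.3)(23 − 24.9) + 21.1 = 17.93
anchor → Form D (Group 2): y = (4.4/6.1)(17.93 − 18.8) + 27.0 = 26.4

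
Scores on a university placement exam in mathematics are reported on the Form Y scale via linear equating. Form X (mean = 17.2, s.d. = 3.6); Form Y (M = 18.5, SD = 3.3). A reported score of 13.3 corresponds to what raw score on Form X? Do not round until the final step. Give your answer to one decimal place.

Invert y = (SD_Y/SD_X)(x − M_X) + M_Y:
x = (SD_X/SD_Y)(y − M_Y) + M_X = (3.6/3.3)(13.3 − 18.5) + 17.2
x = 1.090909 × -5.200 + 17.2 = 11.5

11.5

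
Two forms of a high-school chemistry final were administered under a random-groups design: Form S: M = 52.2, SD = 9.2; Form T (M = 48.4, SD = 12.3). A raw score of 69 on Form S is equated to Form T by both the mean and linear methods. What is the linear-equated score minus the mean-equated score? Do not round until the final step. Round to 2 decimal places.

Mean-equated: 69 + (48.4 − 52.2) = 65.20
Linear-equated: (12.3/9.2)(69 − 52.2) + 48.4 = 70.861
Difference = 70.861 − 65.20 = 5.66

5.66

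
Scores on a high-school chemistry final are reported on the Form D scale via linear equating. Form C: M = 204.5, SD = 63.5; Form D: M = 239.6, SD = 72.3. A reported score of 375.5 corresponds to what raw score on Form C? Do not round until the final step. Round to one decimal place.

323.9

Invert y = (SD_Y/SD_X)(x − M_X) + M_Y:
x = (SD_X/SD_Y)(y − M_Y) + M_X = (63.5/72.3)(375.5 − 239.6) + 204.5
x = 0.878285 × 135.900 + 204.5 = 323.9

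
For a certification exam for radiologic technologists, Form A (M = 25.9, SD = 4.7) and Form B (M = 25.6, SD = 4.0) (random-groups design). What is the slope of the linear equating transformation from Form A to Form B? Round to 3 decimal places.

0.851

A = SD_Y / SD_X = 4.0 / 4.7 = 0.851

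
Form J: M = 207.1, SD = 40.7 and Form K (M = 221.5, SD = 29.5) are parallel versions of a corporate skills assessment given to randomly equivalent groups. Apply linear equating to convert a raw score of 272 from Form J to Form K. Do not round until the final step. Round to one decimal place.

Linear equating: y = (SD_Y/SD_X)(x − M_X) + M_Y
y = (29.5/40.7)(272 − 207.1) + 221.5
y = 0.724816 × 64.9 + 221.5 = 47.0405 + 221.5 = 268.5

268.5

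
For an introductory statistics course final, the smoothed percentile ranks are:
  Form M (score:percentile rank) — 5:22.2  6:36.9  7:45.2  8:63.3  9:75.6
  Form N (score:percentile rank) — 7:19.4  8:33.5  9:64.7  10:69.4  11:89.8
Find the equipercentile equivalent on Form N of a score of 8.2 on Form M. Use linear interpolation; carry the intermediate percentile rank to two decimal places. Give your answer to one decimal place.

9.2

PR of 8.2 on Form M: 63.3 + (8.2 − 8)/(9 − 8) × (75.6 − 63.3) = 65.76
On Form N, PR 65.76 falls between score 9 (PR 64.7) and 10 (PR 69.4).
Interpolate: 9 + (65.76 − 64.7)/(69.4 − 64.7) × (10 − 9) = 9.2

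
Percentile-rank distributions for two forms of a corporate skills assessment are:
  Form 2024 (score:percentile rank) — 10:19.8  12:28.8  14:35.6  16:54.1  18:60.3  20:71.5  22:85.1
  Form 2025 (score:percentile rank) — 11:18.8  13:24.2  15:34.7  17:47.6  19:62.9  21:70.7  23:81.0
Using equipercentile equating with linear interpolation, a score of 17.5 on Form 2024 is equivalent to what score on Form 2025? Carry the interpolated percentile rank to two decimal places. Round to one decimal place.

18.5

PR of 17.5 on Form 2024: 54.1 + (17.5 − 16)/(18 − 16) × (60.3 − 54.1) = 58.75
On Form 2025, PR 58.75 falls between score 17 (PR 47.6) and 19 (PR 62.9).
Interpolate: 17 + (58.75 − 47.6)/(62.9 − 47.6) × (19 − 17) = 18.5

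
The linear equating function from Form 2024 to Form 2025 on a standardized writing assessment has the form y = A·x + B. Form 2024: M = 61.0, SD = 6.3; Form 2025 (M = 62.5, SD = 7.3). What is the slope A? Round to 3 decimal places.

A = SD_Y / SD_X = 7.3 / 6.3 = 1.159

1.159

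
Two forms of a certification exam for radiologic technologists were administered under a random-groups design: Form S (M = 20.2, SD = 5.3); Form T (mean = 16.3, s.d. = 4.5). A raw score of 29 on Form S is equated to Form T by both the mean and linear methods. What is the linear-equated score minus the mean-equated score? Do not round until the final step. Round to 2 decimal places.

-1.33

Mean-equated: 29 + (16.3 − 20.2) = 25.10
Linear-equated: (4.5/5.3)(29 − 20.2) + 16.3 = 23.772
Difference = 23.772 − 25.10 = -1.33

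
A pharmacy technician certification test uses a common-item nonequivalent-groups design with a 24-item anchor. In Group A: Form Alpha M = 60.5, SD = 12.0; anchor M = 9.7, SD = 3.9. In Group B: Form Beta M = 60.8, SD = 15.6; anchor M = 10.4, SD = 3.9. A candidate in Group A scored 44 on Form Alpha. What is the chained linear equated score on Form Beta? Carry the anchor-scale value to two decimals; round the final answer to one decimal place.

Form Alpha → anchor (Group A): v = (3.9/12.0)(44 − 60.5) + 9.7 = 4.34
anchor → Form Beta (Group B): y = (15.6/3.9)(4.34 − 10.4) + 60.8 = 36.6

36.6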